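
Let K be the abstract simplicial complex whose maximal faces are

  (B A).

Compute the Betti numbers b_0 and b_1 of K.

b_0 = 1, b_1 = 0.

Order the vertices as A < B. Listing each simplex with vertices in this order, K has dimension 1 with simplices:

  0-simplices (2): A, B
  1-simplices (1): AB

so the chain groups are C_0 ≅ Z^2, C_1 ≅ Z^1.

Boundary ∂_1: C_1 → C_0 is given by ∂[p,q] = [q] − [p]. For instance
  ∂AB = B − A.
As a 2×1 matrix over Z this has rank 1, with invariant factors (1).

Computing H_k = (kernel of ∂_k) / (image of ∂_{k+1}):

  H_0: rank C_0 − rank ∂_1 = 2 − 1 = 1, and the invariant factors of ∂_1 are all 1, so H_0 = Z.
  H_1: rank ker ∂_1 − rank ∂_2 = (1 − 1) − 0 = 0, and there is no ∂_2, so H_1 = 0.

As a check, the Euler characteristic is 2 − 1 = 1, which agrees with 1 − 0 = 1.

Hence the Betti numbers are b_0 = 1, b_1 = 0.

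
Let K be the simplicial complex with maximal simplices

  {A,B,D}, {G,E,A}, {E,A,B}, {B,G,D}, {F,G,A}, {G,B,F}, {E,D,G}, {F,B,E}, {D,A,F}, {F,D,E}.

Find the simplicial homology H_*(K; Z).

H_0 = Z,  H_1 = Z/2,  H_2 = 0.

K has 6 vertices, 15 edges, 10 triangles.
rank ∂_0 = 0, rank ∂_1 = 5 ⇒ b_0 = 6 − 0 − 5 = 1; all invariant factors of ∂_1 are 1 so no torsion. So H_0 ≅ Z.
rank ∂_1 = 5, rank ∂_2 = 10 ⇒ b_1 = 15 − 5 − 10 = 0; ∂_2 has invariant factor(s) [2] giving torsion. So H_1 ≅ Z/2.
rank ∂_2 = 10, rank ∂_3 = 0 ⇒ b_2 = 10 − 10 − 0 = 0. So H_2 ≅ 0.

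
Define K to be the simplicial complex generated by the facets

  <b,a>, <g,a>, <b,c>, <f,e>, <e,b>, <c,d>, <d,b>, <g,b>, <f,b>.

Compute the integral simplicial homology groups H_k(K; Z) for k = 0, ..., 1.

Order the vertices as a < b < c < d < e < f < g. Listing each simplex with vertices in this order, K has dimension 1 with simplices:

  0-simplices (7): a, b, c, d, e, f, g
  1-simplices (9): ab, ag, bc, bd, be, bf, bg, cd, ef

so the chain groups are C_0 ≅ Z^7, C_1 ≅ Z^9.

∂_1: C_1 → C_0 sends each edge [p,q] (with p < q) to q − p.
The resulting 7×9 matrix has rank 6, and its Smith normal form has invariant factors (1,1,1,1,1,1).

Computing H_k = (kernel of ∂_k) / (image of ∂_{k+1}):

  H_0: rank C_0 − rank ∂_1 = 7 − 6 = 1, and the invariant factors of ∂_1 are all 1, so H_0 ≅ Z.
  H_1: rank ker ∂_1 − rank ∂_2 = (9 − 6) − 0 = 3, and there is no ∂_2, so H_1 ≅ Z^3.

(K is a triangulation of a wedge of 3 circles.)

H_0 = Z,  H_1 = Z^3.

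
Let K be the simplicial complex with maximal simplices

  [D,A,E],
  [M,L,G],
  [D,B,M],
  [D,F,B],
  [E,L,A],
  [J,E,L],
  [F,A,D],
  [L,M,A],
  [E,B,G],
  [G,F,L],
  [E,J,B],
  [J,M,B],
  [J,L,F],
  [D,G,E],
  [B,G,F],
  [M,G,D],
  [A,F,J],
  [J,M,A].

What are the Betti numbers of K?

Take the total order A < B < D < E < F < G < J < L < M on the vertex set. Then K (dimension 2) consists of the simplices:

  0-simplices (9): A, B, D, E, F, G, J, L, M
  1-simplices (27): AD, AE, AF, AJ, AL, AM, BD, BE, BF, BG, BJ, BM, DE, DF, DG, DM, EG, EJ, EL, FG, FJ, FL, GL, GM, JL, JM, LM
  2-simplices (18): ADE, ADF, AEL, AFJ, AJM, ALM, BDF, BDM, BEG, BEJ, BFG, BJM, DEG, DGM, EJL, FGL, FJL, GLM

giving chain groups C_0 ≅ Z^9, C_1 ≅ Z^27, C_2 ≅ Z^18.

∂_1: C_1 → C_0 is given by ∂[p,q] = [q] − [p]. For instance
  ∂EG = G − E.
The resulting 9×27 matrix has rank 8, and its Smith normal form has invariant factors (1,1,1,1,1,1,1,1).

The boundary map ∂_2: C_2 → C_1 acts by ∂[p,q,r] = [q,r] − [p,r] + [p,q]. For instance
  ∂BFG = FG − BG + BF,
  ∂ADF = DF − AF + AD.
The resulting 27×18 matrix has rank 18, and its Smith normal form has invariant factors (1,1,1,1,1,1,1,1,1,1,1,1,1,1,1,1,1,2).

Now H_k = ker ∂_k / im ∂_{k+1}, so:

  H_0: rank C_0 − rank ∂_1 = 9 − 8 = 1, and the invariant factors of ∂_1 are all 1, so H_0 ≅ Z.
  H_1: rank ker ∂_1 − rank ∂_2 = (27 − 8) − 18 = 1, and ∂_2 has invariant factor 2 > 1, so H_1 ≅ Z ⊕ Z/2.
  H_2: rank ker ∂_2 − rank ∂_3 = (18 − 18) − 0 = 0, and there is no ∂_3, so H_2 ≅ 0.

Hence the Betti numbers are b_0 = 1, b_1 = 1, b_2 = 0.

b_0 = 1, b_1 = 1, b_2 = 0.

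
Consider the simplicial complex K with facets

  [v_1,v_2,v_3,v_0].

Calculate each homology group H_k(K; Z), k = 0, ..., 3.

Order the vertices as v_0 < v_1 < v_2 < v_3. Listing each simplex with vertices in this order, K has dimension 3 with simplices:

  0-simplices (4): [v_0], [v_1], [v_2], [v_3]
  1-simplices (6): [v_0,v_1], [v_0,v_2], [v_0,v_3], [v_1,v_2], [v_1,v_3], [v_2,v_3]
  2-simplices (4): [v_0,v_1,v_2], [v_0,v_1,v_3], [v_0,v_2,v_3], [v_1,v_2,v_3]
  3-simplices (1): [v_0,v_1,v_2,v_3]

Hence C_0 ≅ Z^4, C_1 ≅ Z^6, C_2 ≅ Z^4, C_3 ≅ Z^1.

Boundary ∂_1: C_1 → C_0 maps an edge to its endpoints' difference, ∂[p,q] = q − p. For instance
  ∂[v_0,v_3] = [v_3] − [v_0].
As a 4×6 matrix over Z this has rank 3, with invariant factors (1,1,1).

The boundary map ∂_2: C_2 → C_1 sends each 2-simplex [p,q,r] to [q,r] − [p,r] + [p,q]. For instance
  ∂[v_0,v_1,v_3] = [v_1,v_3] − [v_0,v_3] + [v_0,v_1],
  ∂[v_0,v_2,v_3] = [v_2,v_3] − [v_0,v_3] + [v_0,v_2].
As a 6×4 matrix over Z this has rank 3, with invariant factors (1,1,1).

The boundary map ∂_3: C_3 → C_2 sends each 3-simplex σ to the alternating sum Σ_i (−1)^i (σ with its i-th vertex removed). For instance
  ∂[v_0,v_1,v_2,v_3] = [v_1,v_2,v_3] − [v_0,v_2,v_3] + [v_0,v_1,v_3] − [v_0,v_1,v_2].
The resulting 4×1 matrix has rank 1, and its Smith normal form has invariant factors (1).

Reading off H_k = ker ∂_k / im ∂_{k+1}:

  H_0: rank C_0 − rank ∂_1 = 4 − 3 = 1, and the invariant factors of ∂_1 are all 1, so H_0 ≅ Z.
  H_1: rank ker ∂_1 − rank ∂_2 = (6 − 3) − 3 = 0, and the invariant factors of ∂_2 are all 1, so H_1 ≅ 0.
  H_2: rank ker ∂_2 − rank ∂_3 = (4 − 3) − 1 = 0, and the invariant factors of ∂_3 are all 1, so H_2 ≅ 0.
  H_3: rank ker ∂_3 − rank ∂_4 = (1 − 1) − 0 = 0, and there is no ∂_4, so H_3 ≅ 0.

As a check, the Euler characteristic is 4 − 6 + 4 − 1 = 1, which agrees with 1 − 0 + 0 − 0 = 1.
(K is a triangulation of the 3-simplex.)

H_0 = Z,  H_1 = 0,  H_2 = 0,  H_3 = 0.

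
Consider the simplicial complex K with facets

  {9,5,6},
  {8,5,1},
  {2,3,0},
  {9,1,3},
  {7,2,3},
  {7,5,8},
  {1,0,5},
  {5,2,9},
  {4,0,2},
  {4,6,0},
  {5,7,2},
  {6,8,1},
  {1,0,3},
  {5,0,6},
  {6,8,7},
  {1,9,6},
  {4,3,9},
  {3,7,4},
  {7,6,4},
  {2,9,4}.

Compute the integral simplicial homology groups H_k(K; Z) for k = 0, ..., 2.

We work with the vertex ordering 0 < 1 < 2 < 3 < 4 < 5 < 6 < 7 < 8 < 9. The simplices of K, each written with vertices in increasing order, are:

  0-simplices (10): [0], [1], [2], [3], [4], [5], [6], [7], [8], [9]
  1-simplices (30): (30 of them)
  2-simplices (20): (20 of them)

giving chain groups C_0 ≅ Z^10, C_1 ≅ Z^30, C_2 ≅ Z^20.

Boundary ∂_1: C_1 → C_0 sends each edge [p,q] (with p < q) to q − p.
This gives a 10×30 integer matrix of rank 9; reducing to Smith normal form yields diagonal entries (1,1,1,1,1,1,1,1,1).

∂_2: C_2 → C_1 sends each 2-simplex [p,q,r] to [q,r] − [p,r] + [p,q]. For instance
  ∂[0,1,5] = [1,5] − [0,5] + [0,1],
  ∂[2,5,9] = [5,9] − [2,9] + [2,5].
This gives a 30×20 integer matrix of rank 20; reducing to Smith normal form yields diagonal entries (1,1,1,1,1,1,1,1,1,1,1,1,1,1,1,1,1,1,1,2).

From H_k ≅ ker(∂_k) / im(∂_{k+1}) we obtain:

  H_0: rank C_0 − rank ∂_1 = 10 − 9 = 1, and the invariant factors of ∂_1 are all 1, so H_0 = Z.
  H_1: rank ker ∂_1 − rank ∂_2 = (30 − 9) − 20 = 1, and ∂_2 has invariant factor 2 > 1, so H_1 = Z ⊕ Z/2Z.
  H_2: rank ker ∂_2 − rank ∂_3 = (20 − 20) − 0 = 0, and there is no ∂_3, so H_2 = 0.

H_0 = Z,  H_1 = Z ⊕ Z/2Z,  H_2 = 0.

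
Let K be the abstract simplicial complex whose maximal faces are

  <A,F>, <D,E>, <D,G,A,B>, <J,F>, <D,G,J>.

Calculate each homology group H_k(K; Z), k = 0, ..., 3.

Fix the vertex order A < B < D < E < F < G < J and write every simplex with vertices in increasing order. Then dim K = 3 and the simplices of K are:

  0-simplices (7): A, B, D, E, F, G, J
  1-simplices (11): AB, AD, AF, AG, BD, BG, DE, DG, DJ, FJ, GJ
  2-simplices (5): ABD, ABG, ADG, BDG, DGJ
  3-simplices (1): ABDG

giving chain groups C_0 ≅ Z^7, C_1 ≅ Z^11, C_2 ≅ Z^5, C_3 ≅ Z^1.

The boundary map ∂_1: C_1 → C_0 is given by ∂[p,q] = [q] − [p]. For instance
  ∂AD = D − A.
The resulting 7×11 matrix has rank 6, and its Smith normal form has invariant factors (1,1,1,1,1,1).

The boundary map ∂_2: C_2 → C_1 maps a triangle to the signed sum of its edges. For instance
  ∂ABG = BG − AG + AB,
  ∂ADG = DG − AG + AD.
The resulting 11×5 matrix has rank 4, and its Smith normal form has invariant factors (1,1,1,1).

∂_3: C_3 → C_2 sends each 3-simplex σ to the alternating sum Σ_i (−1)^i (σ with its i-th vertex removed). For instance
  ∂ABDG = BDG − ADG + ABG − ABD.
This gives a 5×1 integer matrix of rank 1; reducing to Smith normal form yields diagonal entries (1).

Reading off H_k = ker ∂_k / im ∂_{k+1}:

  H_0: rank C_0 − rank ∂_1 = 7 − 6 = 1, and the invariant factors of ∂_1 are all 1, so H_0 ≅ Z.
  H_1: rank ker ∂_1 − rank ∂_2 = (11 − 6) − 4 = 1, and the invariant factors of ∂_2 are all 1, so H_1 ≅ Z.
  H_2: rank ker ∂_2 − rank ∂_3 = (5 − 4) − 1 = 0, and the invariant factors of ∂_3 are all 1, so H_2 ≅ 0.
  H_3: rank ker ∂_3 − rank ∂_4 = (1 − 1) − 0 = 0, and there is no ∂_4, so H_3 ≅ 0.

As a check, the Euler characteristic is 7 − 11 + 5 − 1 = 0, which agrees with 1 − 1 + 0 − 0 = 0.

H_0 = Z,  H_1 = Z,  H_2 = 0,  H_3 = 0.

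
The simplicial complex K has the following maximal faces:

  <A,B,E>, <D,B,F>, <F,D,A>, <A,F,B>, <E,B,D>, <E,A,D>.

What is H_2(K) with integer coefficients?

We work with the vertex ordering A < B < D < E < F. The simplices of K, each written with vertices in increasing order, are:

  0-simplices (5): A, B, D, E, F
  1-simplices (9): AB, AD, AE, AF, BD, BE, BF, DE, DF
  2-simplices (6): ABE, ABF, ADE, ADF, BDE, BDF

giving chain groups C_0 ≅ Z^5, C_1 ≅ Z^9, C_2 ≅ Z^6.

∂_1: C_1 → C_0 sends each edge [p,q] (with p < q) to q − p.
The resulting 5×9 matrix has rank 4, and its Smith normal form has invariant factors (1,1,1,1).

∂_2: C_2 → C_1 maps a triangle to the signed sum of its edges. For instance
  ∂ABE = BE − AE + AB,
  ∂BDF = DF − BF + BD.
This gives a 9×6 integer matrix of rank 5; reducing to Smith normal form yields diagonal entries (1,1,1,1,1).

From H_k ≅ ker(∂_k) / im(∂_{k+1}) we obtain:

  H_2: rank ker ∂_2 − rank ∂_3 = (6 − 5) − 0 = 1, and there is no ∂_3, so H_2 ≅ Z.

H_2 ≅ Z.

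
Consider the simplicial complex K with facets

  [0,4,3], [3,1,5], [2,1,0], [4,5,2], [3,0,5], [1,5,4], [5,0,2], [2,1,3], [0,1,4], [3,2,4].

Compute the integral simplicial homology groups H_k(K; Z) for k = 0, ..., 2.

H_0 = Z,  H_1 = Z/2,  H_2 = 0.

Take the total order 0 < 1 < 2 < 3 < 4 < 5 on the vertex set. Then K (dimension 2) consists of the simplices:

  0-simplices (6): [0], [1], [2], [3], [4], [5]
  1-simplices (15): [0,1], [0,2], [0,3], [0,4], [0,5], [1,2], [1,3], [1,4], [1,5], [2,3], [2,4], [2,5], [3,4], [3,5], [4,5]
  2-simplices (10): [0,1,2], [0,1,4], [0,2,5], [0,3,4], [0,3,5], [1,2,3], [1,3,5], [1,4,5], [2,3,4], [2,4,5]

so the chain groups are C_0 ≅ Z^6, C_1 ≅ Z^15, C_2 ≅ Z^10.

Boundary ∂_1: C_1 → C_0 maps an edge to its endpoints' difference, ∂[p,q] = q − p. For instance
  ∂[1,5] = [5] − [1].
The 6×15 boundary matrix has rank 5 and Smith normal form diag(1,1,1,1,1).

Boundary ∂_2: C_2 → C_1 maps a triangle to the signed sum of its edges. For instance
  ∂[0,3,4] = [3,4] − [0,4] + [0,3],
  ∂[0,2,5] = [2,5] − [0,5] + [0,2].
The resulting 15×10 matrix has rank 10, and its Smith normal form has invariant factors (1,1,1,1,1,1,1,1,1,2).

Computing H_k = (kernel of ∂_k) / (image of ∂_{k+1}):

  H_0: rank C_0 − rank ∂_1 = 6 − 5 = 1, and the invariant factors of ∂_1 are all 1, so H_0 = Z.
  H_1: rank ker ∂_1 − rank ∂_2 = (15 − 5) − 10 = 0, and ∂_2 has invariant factor 2 > 1, so H_1 = Z/2.
  H_2: rank ker ∂_2 − rank ∂_3 = (10 − 10) − 0 = 0, and there is no ∂_3, so H_2 = 0.

(K is a triangulation of the real projective plane RP^2.)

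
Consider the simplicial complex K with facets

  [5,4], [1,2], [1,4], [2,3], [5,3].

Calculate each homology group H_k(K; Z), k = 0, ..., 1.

Take the total order 1 < 2 < 3 < 4 < 5 on the vertex set. Then K (dimension 1) consists of the simplices:

  0-simplices (5): [1], [2], [3], [4], [5]
  1-simplices (5): [1,2], [1,4], [2,3], [3,5], [4,5]

giving chain groups C_0 ≅ Z^5, C_1 ≅ Z^5.

Boundary ∂_1: C_1 → C_0 sends each edge [p,q] (with p < q) to q − p.
The 5×5 boundary matrix has rank 4 and Smith normal form diag(1,1,1,1).

Reading off H_k = ker ∂_k / im ∂_{k+1}:

  H_0: rank C_0 − rank ∂_1 = 5 − 4 = 1, and the invariant factors of ∂_1 are all 1, so H_0 ≅ Z.
  H_1: rank ker ∂_1 − rank ∂_2 = (5 − 4) − 0 = 1, and there is no ∂_2, so H_1 ≅ Z.

(K is a triangulation of the circle S^1.)

H_0 ≅ Z,  H_1 ≅ Z.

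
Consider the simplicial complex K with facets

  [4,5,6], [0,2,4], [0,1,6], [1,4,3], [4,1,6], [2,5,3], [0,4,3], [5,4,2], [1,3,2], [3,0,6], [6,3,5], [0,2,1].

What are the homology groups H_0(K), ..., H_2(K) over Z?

We work with the vertex ordering 0 < 1 < 2 < 3 < 4 < 5 < 6. The simplices of K, each written with vertices in increasing order, are:

  0-simplices (7): [0], [1], [2], [3], [4], [5], [6]
  1-simplices (18): [0,1], [0,2], [0,3], [0,4], [0,6], [1,2], [1,3], [1,4], [1,6], [2,3], [2,4], [2,5], [3,4], [3,5], [3,6], [4,5], [4,6], [5,6]
  2-simplices (12): [0,1,2], [0,1,6], [0,2,4], [0,3,4], [0,3,6], [1,2,3], [1,3,4], [1,4,6], [2,3,5], [2,4,5], [3,5,6], [4,5,6]

so the chain groups are C_0 ≅ Z^7, C_1 ≅ Z^18, C_2 ≅ Z^12.

∂_1: C_1 → C_0 sends each edge [p,q] (with p < q) to q − p.
As a 7×18 matrix over Z this has rank 6, with invariant factors (1,1,1,1,1,1).

∂_2: C_2 → C_1 sends each 2-simplex [p,q,r] to [q,r] − [p,r] + [p,q]. For instance
  ∂[0,2,4] = [2,4] − [0,4] + [0,2],
  ∂[0,3,6] = [3,6] − [0,6] + [0,3].
This gives a 18×12 integer matrix of rank 12; reducing to Smith normal form yields diagonal entries (1,1,1,1,1,1,1,1,1,1,1,2).

From H_k ≅ ker(∂_k) / im(∂_{k+1}) we obtain:

  H_0: rank C_0 − rank ∂_1 = 7 − 6 = 1, and the invariant factors of ∂_1 are all 1, so H_0 ≅ Z.
  H_1: rank ker ∂_1 − rank ∂_2 = (18 − 6) − 12 = 0, and ∂_2 has invariant factor 2 > 1, so H_1 ≅ Z/2.
  H_2: rank ker ∂_2 − rank ∂_3 = (12 − 12) − 0 = 0, and there is no ∂_3, so H_2 ≅ 0.

As a check, the Euler characteristic is 7 − 18 + 12 = 1, which agrees with 1 − 0 + 0 = 1.

H_0 = Z,  H_1 = Z/2,  H_2 = 0.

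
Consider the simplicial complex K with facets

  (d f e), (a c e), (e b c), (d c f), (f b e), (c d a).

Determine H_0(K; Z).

Fix the vertex order a < b < c < d < e < f and write every simplex with vertices in increasing order. Then dim K = 2 and the simplices of K are:

  0-simplices (6): a, b, c, d, e, f
  1-simplices (12): ac, ad, ae, bc, be, bf, cd, ce, cf, de, df, ef
  2-simplices (6): acd, ace, bce, bef, cdf, def

Hence C_0 ≅ Z^6, C_1 ≅ Z^12, C_2 ≅ Z^6.

The boundary map ∂_1: C_1 → C_0 sends each edge [p,q] (with p < q) to q − p.
The resulting 6×12 matrix has rank 5, and its Smith normal form has invariant factors (1,1,1,1,1).

Boundary ∂_2: C_2 → C_1 maps a triangle to the signed sum of its edges. For instance
  ∂cdf = df − cf + cd,
  ∂def = ef − df + de.
As a 12×6 matrix over Z this has rank 6, with invariant factors (1,1,1,1,1,1).

Computing H_k = (kernel of ∂_k) / (image of ∂_{k+1}):

  H_0: rank C_0 − rank ∂_1 = 6 − 5 = 1, and the invariant factors of ∂_1 are all 1, so H_0 ≅ Z.

(K is a triangulation of the cylinder S^1 x I.)

H_0 = Z.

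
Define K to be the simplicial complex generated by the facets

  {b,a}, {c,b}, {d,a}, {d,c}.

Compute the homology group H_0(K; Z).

We work with the vertex ordering a < b < c < d. The simplices of K, each written with vertices in increasing order, are:

  0-simplices (4): a, b, c, d
  1-simplices (4): ab, ad, bc, cd

Hence C_0 ≅ Z^4, C_1 ≅ Z^4.

Boundary ∂_1: C_1 → C_0 is given by ∂[p,q] = [q] − [p]. For instance
  ∂cd = d − c.
As a 4×4 matrix over Z this has rank 3, with invariant factors (1,1,1).

Computing H_k = (kernel of ∂_k) / (image of ∂_{k+1}):

  H_0: rank C_0 − rank ∂_1 = 4 − 3 = 1, and the invariant factors of ∂_1 are all 1, so H_0 ≅ Z.

(K is a triangulation of the circle S^1.)

H_0 ≅ Z.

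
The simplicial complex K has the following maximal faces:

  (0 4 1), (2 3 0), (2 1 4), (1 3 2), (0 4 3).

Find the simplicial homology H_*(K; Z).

Fix the vertex order 0 < 1 < 2 < 3 < 4 and write every simplex with vertices in increasing order. Then dim K = 2 and the simplices of K are:

  0-simplices (5): [0], [1], [2], [3], [4]
  1-simplices (10): [0,1], [0,2], [0,3], [0,4], [1,2], [1,3], [1,4], [2,3], [2,4], [3,4]
  2-simplices (5): [0,1,4], [0,2,3], [0,3,4], [1,2,3], [1,2,4]

so the chain groups are C_0 ≅ Z^5, C_1 ≅ Z^10, C_2 ≅ Z^5.

Boundary ∂_1: C_1 → C_0 is given by ∂[p,q] = [q] − [p]. For instance
  ∂[1,3] = [3] − [1].
As a 5×10 matrix over Z this has rank 4, with invariant factors (1,1,1,1).

The boundary map ∂_2: C_2 → C_1 acts by ∂[p,q,r] = [q,r] − [p,r] + [p,q]. For instance
  ∂[1,2,3] = [2,3] − [1,3] + [1,2],
  ∂[0,2,3] = [2,3] − [0,3] + [0,2].
This gives a 10×5 integer matrix of rank 5; reducing to Smith normal form yields diagonal entries (1,1,1,1,1).

Reading off H_k = ker ∂_k / im ∂_{k+1}:

  H_0: rank C_0 − rank ∂_1 = 5 − 4 = 1, and the invariant factors of ∂_1 are all 1, so H_0 ≅ Z.
  H_1: rank ker ∂_1 − rank ∂_2 = (10 − 4) − 5 = 1, and the invariant factors of ∂_2 are all 1, so H_1 ≅ Z.
  H_2: rank ker ∂_2 − rank ∂_3 = (5 − 5) − 0 = 0, and there is no ∂_3, so H_2 ≅ 0.

H_0 = Z,  H_1 = Z,  H_2 = 0.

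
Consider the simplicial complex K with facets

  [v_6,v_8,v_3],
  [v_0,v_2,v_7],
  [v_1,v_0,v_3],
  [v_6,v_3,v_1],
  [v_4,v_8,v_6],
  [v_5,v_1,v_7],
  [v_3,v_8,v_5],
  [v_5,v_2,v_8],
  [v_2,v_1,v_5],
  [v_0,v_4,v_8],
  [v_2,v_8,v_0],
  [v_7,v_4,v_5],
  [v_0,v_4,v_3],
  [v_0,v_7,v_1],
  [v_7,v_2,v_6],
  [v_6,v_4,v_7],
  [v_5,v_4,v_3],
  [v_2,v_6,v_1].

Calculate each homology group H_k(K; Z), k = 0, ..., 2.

Order the vertices as v_0 < v_1 < v_2 < v_3 < v_4 < v_5 < v_6 < v_7 < v_8. Listing each simplex with vertices in this order, K has dimension 2 with simplices:

  0-simplices (9): [v_0], [v_1], [v_2], [v_3], [v_4], [v_5], [v_6], [v_7], [v_8]
  1-simplices (27): (27 of them)
  2-simplices (18): (18 of them)

giving chain groups C_0 ≅ Z^9, C_1 ≅ Z^27, C_2 ≅ Z^18.

∂_1: C_1 → C_0 sends each edge [p,q] (with p < q) to q − p.
The resulting 9×27 matrix has rank 8, and its Smith normal form has invariant factors (1,1,1,1,1,1,1,1).

The boundary map ∂_2: C_2 → C_1 sends each 2-simplex [p,q,r] to [q,r] − [p,r] + [p,q]. For instance
  ∂[v_1,v_3,v_6] = [v_3,v_6] − [v_1,v_6] + [v_1,v_3],
  ∂[v_0,v_1,v_7] = [v_1,v_7] − [v_0,v_7] + [v_0,v_1].
This gives a 27×18 integer matrix of rank 18; reducing to Smith normal form yields diagonal entries (1,1,1,1,1,1,1,1,1,1,1,1,1,1,1,1,1,2).

Now H_k = ker ∂_k / im ∂_{k+1}, so:

  H_0: rank C_0 − rank ∂_1 = 9 − 8 = 1, and the invariant factors of ∂_1 are all 1, so H_0 ≅ Z.
  H_1: rank ker ∂_1 − rank ∂_2 = (27 − 8) − 18 = 1, and ∂_2 has invariant factor 2 > 1, so H_1 ≅ Z ⊕ Z/2.
  H_2: rank ker ∂_2 − rank ∂_3 = (18 − 18) − 0 = 0, and there is no ∂_3, so H_2 ≅ 0.

H_0 ≅ Z,  H_1 ≅ Z ⊕ Z/2,  H_2 = 0.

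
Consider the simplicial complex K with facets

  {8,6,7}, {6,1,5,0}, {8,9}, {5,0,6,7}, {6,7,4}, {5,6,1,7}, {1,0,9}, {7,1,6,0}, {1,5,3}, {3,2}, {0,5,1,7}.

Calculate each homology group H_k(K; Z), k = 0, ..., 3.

K has 10 vertices, 20 edges, 14 triangles, 5 3-simplices.
rank ∂_0 = 0, rank ∂_1 = 9 ⇒ b_0 = 10 − 0 − 9 = 1; all invariant factors of ∂_1 are 1 so no torsion. So H_0 = Z.
rank ∂_1 = 9, rank ∂_2 = 10 ⇒ b_1 = 20 − 9 − 10 = 1; all invariant factors of ∂_2 are 1 so no torsion. So H_1 = Z.
rank ∂_2 = 10, rank ∂_3 = 4 ⇒ b_2 = 14 − 10 − 4 = 0; all invariant factors of ∂_3 are 1 so no torsion. So H_2 = 0.
rank ∂_3 = 4, rank ∂_4 = 0 ⇒ b_3 = 5 − 4 − 0 = 1. So H_3 = Z.

H_0 = Z,  H_1 = Z,  H_2 = 0,  H_3 = Z.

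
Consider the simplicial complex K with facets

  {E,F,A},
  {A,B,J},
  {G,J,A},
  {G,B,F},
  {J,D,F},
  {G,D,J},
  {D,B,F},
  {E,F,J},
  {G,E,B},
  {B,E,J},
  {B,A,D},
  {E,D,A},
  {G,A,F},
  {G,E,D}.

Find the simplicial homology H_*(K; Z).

H_0 = Z,  H_1 = Z^2,  H_2 = Z.

Take the total order A < B < D < E < F < G < J on the vertex set. Then K (dimension 2) consists of the simplices:

  0-simplices (7): A, B, D, E, F, G, J
  1-simplices (21): AB, AD, AE, AF, AG, AJ, BD, BE, BF, BG, BJ, DE, DF, DG, DJ, EF, EG, EJ, FG, FJ, GJ
  2-simplices (14): ABD, ABJ, ADE, AEF, AFG, AGJ, BDF, BEG, BEJ, BFG, DEG, DFJ, DGJ, EFJ

giving chain groups C_0 ≅ Z^7, C_1 ≅ Z^21, C_2 ≅ Z^14.

∂_1: C_1 → C_0 is given by ∂[p,q] = [q] − [p].
As a 7×21 matrix over Z this has rank 6, with invariant factors (1,1,1,1,1,1).

The boundary map ∂_2: C_2 → C_1 maps a triangle to the signed sum of its edges. For instance
  ∂EFJ = FJ − EJ + EF,
  ∂BDF = DF − BF + BD.
This gives a 21×14 integer matrix of rank 13; reducing to Smith normal form yields diagonal entries (1,1,1,1,1,1,1,1,1,1,1,1,1).

Computing H_k = (kernel of ∂_k) / (image of ∂_{k+1}):

  H_0: rank C_0 − rank ∂_1 = 7 − 6 = 1, and the invariant factors of ∂_1 are all 1, so H_0 = Z.
  H_1: rank ker ∂_1 − rank ∂_2 = (21 − 6) − 13 = 2, and the invariant factors of ∂_2 are all 1, so H_1 = Z^2.
  H_2: rank ker ∂_2 − rank ∂_3 = (14 − 13) − 0 = 1, and there is no ∂_3, so H_2 = Z.

As a check, the Euler characteristic is 7 − 21 + 14 = 0, which agrees with 1 − 2 + 1 = 0.
(K is a triangulation of the torus T^2.)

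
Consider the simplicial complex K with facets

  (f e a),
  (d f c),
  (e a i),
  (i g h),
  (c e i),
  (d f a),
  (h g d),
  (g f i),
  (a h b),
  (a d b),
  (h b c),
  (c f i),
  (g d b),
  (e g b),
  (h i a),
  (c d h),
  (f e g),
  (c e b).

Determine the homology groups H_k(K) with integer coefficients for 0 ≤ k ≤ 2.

H_0 ≅ Z,  H_1 ≅ Z ⊕ Z/2Z,  H_2 = 0.

K has 9 vertices, 27 edges, 18 triangles.
rank ∂_0 = 0, rank ∂_1 = 8 ⇒ b_0 = 9 − 0 − 8 = 1; all invariant factors of ∂_1 are 1 so no torsion. So H_0 = Z.
rank ∂_1 = 8, rank ∂_2 = 18 ⇒ b_1 = 27 − 8 − 18 = 1; ∂_2 has invariant factor(s) [2] giving torsion. So H_1 = Z ⊕ Z/2Z.
rank ∂_2 = 18, rank ∂_3 = 0 ⇒ b_2 = 18 − 18 − 0 = 0. So H_2 = 0.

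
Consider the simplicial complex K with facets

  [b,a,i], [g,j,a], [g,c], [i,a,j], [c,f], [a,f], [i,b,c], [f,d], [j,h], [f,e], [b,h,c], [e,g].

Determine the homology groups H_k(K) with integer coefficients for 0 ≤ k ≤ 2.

H_0 ≅ Z,  H_1 ≅ Z^4,  H_2 = 0.

Take the total order a < b < c < d < e < f < g < h < i < j on the vertex set. Then K (dimension 2) consists of the simplices:

  0-simplices (10): a, b, c, d, e, f, g, h, i, j
  1-simplices (18): ab, af, ag, ai, aj, bc, bh, bi, cf, cg, ch, ci, df, ef, eg, gj, hj, ij
  2-simplices (5): abi, agj, aij, bch, bci

giving chain groups C_0 ≅ Z^10, C_1 ≅ Z^18, C_2 ≅ Z^5.

Boundary ∂_1: C_1 → C_0 sends each edge [p,q] (with p < q) to q − p. For instance
  ∂ef = f − e.
The 10×18 boundary matrix has rank 9 and Smith normal form diag(1,1,1,1,1,1,1,1,1).

The boundary map ∂_2: C_2 → C_1 acts by ∂[p,q,r] = [q,r] − [p,r] + [p,q]. For instance
  ∂aij = ij − aj + ai,
  ∂abi = bi − ai + ab.
The resulting 18×5 matrix has rank 5, and its Smith normal form has invariant factors (1,1,1,1,1).

Reading off H_k = ker ∂_k / im ∂_{k+1}:

  H_0: rank C_0 − rank ∂_1 = 10 − 9 = 1, and the invariant factors of ∂_1 are all 1, so H_0 = Z.
  H_1: rank ker ∂_1 − rank ∂_2 = (18 − 9) − 5 = 4, and the invariant factors of ∂_2 are all 1, so H_1 = Z^4.
  H_2: rank ker ∂_2 − rank ∂_3 = (5 − 5) − 0 = 0, and there is no ∂_3, so H_2 = 0.

As a check, the Euler characteristic is 10 − 18 + 5 = -3, which agrees with 1 − 4 + 0 = -3.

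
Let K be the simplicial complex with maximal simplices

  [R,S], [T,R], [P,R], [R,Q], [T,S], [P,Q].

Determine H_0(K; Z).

H_0 ≅ Z.

We work with the vertex ordering P < Q < R < S < T. The simplices of K, each written with vertices in increasing order, are:

  0-simplices (5): P, Q, R, S, T
  1-simplices (6): PQ, PR, QR, RS, RT, ST

Hence C_0 ≅ Z^5, C_1 ≅ Z^6.

∂_1: C_1 → C_0 is given by ∂[p,q] = [q] − [p].
The 5×6 boundary matrix has rank 4 and Smith normal form diag(1,1,1,1).

Now H_k = ker ∂_k / im ∂_{k+1}, so:

  H_0: rank C_0 − rank ∂_1 = 5 − 4 = 1, and the invariant factors of ∂_1 are all 1, so H_0 = Z.

(K is a triangulation of a wedge of 2 circles.)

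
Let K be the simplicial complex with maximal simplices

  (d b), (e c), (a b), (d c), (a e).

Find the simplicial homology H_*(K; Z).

H_0 ≅ Z,  H_1 ≅ Z.

We work with the vertex ordering a < b < c < d < e. The simplices of K, each written with vertices in increasing order, are:

  0-simplices (5): a, b, c, d, e
  1-simplices (5): ab, ae, bd, cd, ce

Hence C_0 ≅ Z^5, C_1 ≅ Z^5.

Boundary ∂_1: C_1 → C_0 maps an edge to its endpoints' difference, ∂[p,q] = q − p.
The resulting 5×5 matrix has rank 4, and its Smith normal form has invariant factors (1,1,1,1).

From H_k ≅ ker(∂_k) / im(∂_{k+1}) we obtain:

  H_0: rank C_0 − rank ∂_1 = 5 − 4 = 1, and the invariant factors of ∂_1 are all 1, so H_0 ≅ Z.
  H_1: rank ker ∂_1 − rank ∂_2 = (5 − 4) − 0 = 1, and there is no ∂_2, so H_1 ≅ Z.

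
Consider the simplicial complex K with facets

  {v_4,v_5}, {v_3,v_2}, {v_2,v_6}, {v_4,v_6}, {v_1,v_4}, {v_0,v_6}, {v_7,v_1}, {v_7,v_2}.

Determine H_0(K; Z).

H_0 = Z.

K has 8 vertices, 8 edges.
rank ∂_0 = 0, rank ∂_1 = 7 ⇒ b_0 = 8 − 0 − 7 = 1; all invariant factors of ∂_1 are 1 so no torsion. So H_0 ≅ Z.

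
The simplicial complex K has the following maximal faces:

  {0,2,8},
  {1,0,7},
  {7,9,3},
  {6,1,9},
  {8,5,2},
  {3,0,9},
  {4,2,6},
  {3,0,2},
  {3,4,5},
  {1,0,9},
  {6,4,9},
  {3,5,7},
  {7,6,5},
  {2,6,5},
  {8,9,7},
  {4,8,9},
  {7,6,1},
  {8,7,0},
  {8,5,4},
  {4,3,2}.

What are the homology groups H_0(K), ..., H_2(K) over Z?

H_0 ≅ Z,  H_1 ≅ Z ⊕ Z/2Z,  H_2 = 0.

Fix the vertex order 0 < 1 < 2 < 3 < 4 < 5 < 6 < 7 < 8 < 9 and write every simplex with vertices in increasing order. Then dim K = 2 and the simplices of K are:

  0-simplices (10): [0], [1], [2], [3], [4], [5], [6], [7], [8], [9]
  1-simplices (30): (30 of them)
  2-simplices (20): (20 of them)

Hence C_0 ≅ Z^10, C_1 ≅ Z^30, C_2 ≅ Z^20.

∂_1: C_1 → C_0 sends each edge [p,q] (with p < q) to q − p. For instance
  ∂[8,9] = [9] − [8].
The 10×30 boundary matrix has rank 9 and Smith normal form diag(1,1,1,1,1,1,1,1,1).

Boundary ∂_2: C_2 → C_1 acts by ∂[p,q,r] = [q,r] − [p,r] + [p,q]. For instance
  ∂[1,6,7] = [6,7] − [1,7] + [1,6],
  ∂[2,3,4] = [3,4] − [2,4] + [2,3].
The 30×20 boundary matrix has rank 20 and Smith normal form diag(1,1,1,1,1,1,1,1,1,1,1,1,1,1,1,1,1,1,1,2).

Now H_k = ker ∂_k / im ∂_{k+1}, so:

  H_0: rank C_0 − rank ∂_1 = 10 − 9 = 1, and the invariant factors of ∂_1 are all 1, so H_0 ≅ Z.
  H_1: rank ker ∂_1 − rank ∂_2 = (30 − 9) − 20 = 1, and ∂_2 has invariant factor 2 > 1, so H_1 ≅ Z ⊕ Z/2Z.
  H_2: rank ker ∂_2 − rank ∂_3 = (20 − 20) − 0 = 0, and there is no ∂_3, so H_2 ≅ 0.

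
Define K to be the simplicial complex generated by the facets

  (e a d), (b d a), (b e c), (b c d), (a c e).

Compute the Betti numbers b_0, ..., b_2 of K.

K has 5 vertices, 10 edges, 5 triangles.
rank ∂_0 = 0, rank ∂_1 = 4 ⇒ b_0 = 5 − 0 − 4 = 1; all invariant factors of ∂_1 are 1 so no torsion. So H_0 ≅ Z.
rank ∂_1 = 4, rank ∂_2 = 5 ⇒ b_1 = 10 − 4 − 5 = 1; all invariant factors of ∂_2 are 1 so no torsion. So H_1 ≅ Z.
rank ∂_2 = 5, rank ∂_3 = 0 ⇒ b_2 = 5 − 5 − 0 = 0. So H_2 ≅ 0.

b_0 = 1, b_1 = 1, b_2 = 0.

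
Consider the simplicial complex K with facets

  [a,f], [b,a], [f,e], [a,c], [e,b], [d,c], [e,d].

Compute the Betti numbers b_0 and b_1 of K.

b_0 = 1, b_1 = 2.

We work with the vertex ordering a < b < c < d < e < f. The simplices of K, each written with vertices in increasing order, are:

  0-simplices (6): a, b, c, d, e, f
  1-simplices (7): ab, ac, af, be, cd, de, ef

Hence C_0 ≅ Z^6, C_1 ≅ Z^7.

Boundary ∂_1: C_1 → C_0 maps an edge to its endpoints' difference, ∂[p,q] = q − p. For instance
  ∂de = e − d.
The resulting 6×7 matrix has rank 5, and its Smith normal form has invariant factors (1,1,1,1,1).

Reading off H_k = ker ∂_k / im ∂_{k+1}:

  H_0: rank C_0 − rank ∂_1 = 6 − 5 = 1, and the invariant factors of ∂_1 are all 1, so H_0 = Z.
  H_1: rank ker ∂_1 − rank ∂_2 = (7 − 5) − 0 = 2, and there is no ∂_2, so H_1 = Z^2.

As a check, the Euler characteristic is 6 − 7 = -1, which agrees with 1 − 2 = -1.

Hence the Betti numbers are b_0 = 1, b_1 = 2.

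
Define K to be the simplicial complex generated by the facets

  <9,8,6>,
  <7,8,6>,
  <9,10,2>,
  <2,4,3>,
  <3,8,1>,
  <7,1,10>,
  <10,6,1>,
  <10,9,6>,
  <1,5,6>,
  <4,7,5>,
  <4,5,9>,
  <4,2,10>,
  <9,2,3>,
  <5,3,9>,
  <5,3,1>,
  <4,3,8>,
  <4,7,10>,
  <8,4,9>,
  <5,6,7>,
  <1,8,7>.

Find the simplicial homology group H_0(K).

K has 10 vertices, 30 edges, 20 triangles.
rank ∂_0 = 0, rank ∂_1 = 9 ⇒ b_0 = 10 − 0 − 9 = 1; all invariant factors of ∂_1 are 1 so no torsion. So H_0 ≅ Z.

H_0 ≅ Z.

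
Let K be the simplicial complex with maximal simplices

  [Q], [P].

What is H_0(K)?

K has 2 vertices.
rank ∂_0 = 0, rank ∂_1 = 0 ⇒ b_0 = 2 − 0 − 0 = 2. So H_0 ≅ Z^2.

H_0 = Z^2.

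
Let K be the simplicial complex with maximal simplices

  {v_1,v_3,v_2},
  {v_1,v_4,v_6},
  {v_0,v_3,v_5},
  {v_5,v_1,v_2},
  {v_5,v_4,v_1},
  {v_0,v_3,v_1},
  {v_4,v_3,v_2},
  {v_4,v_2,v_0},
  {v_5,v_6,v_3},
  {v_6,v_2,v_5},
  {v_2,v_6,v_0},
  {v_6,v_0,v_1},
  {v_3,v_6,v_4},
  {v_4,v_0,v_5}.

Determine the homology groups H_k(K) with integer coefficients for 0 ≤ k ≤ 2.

H_0 ≅ Z,  H_1 ≅ Z^2,  H_2 ≅ Z.

Order the vertices as v_0 < v_1 < v_2 < v_3 < v_4 < v_5 < v_6. Listing each simplex with vertices in this order, K has dimension 2 with simplices:

  0-simplices (7): [v_0], [v_1], [v_2], [v_3], [v_4], [v_5], [v_6]
  1-simplices (21): (21 of them)
  2-simplices (14): (14 of them)

Hence C_0 ≅ Z^7, C_1 ≅ Z^21, C_2 ≅ Z^14.

Boundary ∂_1: C_1 → C_0 is given by ∂[p,q] = [q] − [p]. For instance
  ∂[v_0,v_3] = [v_3] − [v_0].
The 7×21 boundary matrix has rank 6 and Smith normal form diag(1,1,1,1,1,1).

Boundary ∂_2: C_2 → C_1 acts by ∂[p,q,r] = [q,r] − [p,r] + [p,q]. For instance
  ∂[v_0,v_2,v_6] = [v_2,v_6] − [v_0,v_6] + [v_0,v_2],
  ∂[v_0,v_3,v_5] = [v_3,v_5] − [v_0,v_5] + [v_0,v_3].
The resulting 21×14 matrix has rank 13, and its Smith normal form has invariant factors (1,1,1,1,1,1,1,1,1,1,1,1,1).

Reading off H_k = ker ∂_k / im ∂_{k+1}:

  H_0: rank C_0 − rank ∂_1 = 7 − 6 = 1, and the invariant factors of ∂_1 are all 1, so H_0 ≅ Z.
  H_1: rank ker ∂_1 − rank ∂_2 = (21 − 6) − 13 = 2, and the invariant factors of ∂_2 are all 1, so H_1 ≅ Z^2.
  H_2: rank ker ∂_2 − rank ∂_3 = (14 − 13) − 0 = 1, and there is no ∂_3, so H_2 ≅ Z.

As a check, the Euler characteristic is 7 − 21 + 14 = 0, which agrees with 1 − 2 + 1 = 0.
(K is a triangulation of the torus T^2.)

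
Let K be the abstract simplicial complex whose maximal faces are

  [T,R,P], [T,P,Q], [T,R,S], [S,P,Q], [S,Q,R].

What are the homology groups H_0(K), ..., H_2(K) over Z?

Take the total order P < Q < R < S < T on the vertex set. Then K (dimension 2) consists of the simplices:

  0-simplices (5): P, Q, R, S, T
  1-simplices (10): PQ, PR, PS, PT, QR, QS, QT, RS, RT, ST
  2-simplices (5): PQS, PQT, PRT, QRS, RST

giving chain groups C_0 ≅ Z^5, C_1 ≅ Z^10, C_2 ≅ Z^5.

Boundary ∂_1: C_1 → C_0 maps an edge to its endpoints' difference, ∂[p,q] = q − p.
As a 5×10 matrix over Z this has rank 4, with invariant factors (1,1,1,1).

Boundary ∂_2: C_2 → C_1 maps a triangle to the signed sum of its edges. For instance
  ∂PQT = QT − PT + PQ,
  ∂RST = ST − RT + RS.
The 10×5 boundary matrix has rank 5 and Smith normal form diag(1,1,1,1,1).

From H_k ≅ ker(∂_k) / im(∂_{k+1}) we obtain:

  H_0: rank C_0 − rank ∂_1 = 5 − 4 = 1, and the invariant factors of ∂_1 are all 1, so H_0 = Z.
  H_1: rank ker ∂_1 − rank ∂_2 = (10 − 4) − 5 = 1, and the invariant factors of ∂_2 are all 1, so H_1 = Z.
  H_2: rank ker ∂_2 − rank ∂_3 = (5 − 5) − 0 = 0, and there is no ∂_3, so H_2 = 0.

As a check, the Euler characteristic is 5 − 10 + 5 = 0, which agrees with 1 − 1 + 0 = 0.

H_0 ≅ Z,  H_1 ≅ Z,  H_2 = 0.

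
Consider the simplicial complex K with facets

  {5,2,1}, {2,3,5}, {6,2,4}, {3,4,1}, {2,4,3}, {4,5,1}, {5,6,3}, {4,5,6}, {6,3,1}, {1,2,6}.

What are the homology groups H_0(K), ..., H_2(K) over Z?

H_0 ≅ Z,  H_1 ≅ Z/2,  H_2 = 0.

Order the vertices as 1 < 2 < 3 < 4 < 5 < 6. Listing each simplex with vertices in this order, K has dimension 2 with simplices:

  0-simplices (6): [1], [2], [3], [4], [5], [6]
  1-simplices (15): [1,2], [1,3], [1,4], [1,5], [1,6], [2,3], [2,4], [2,5], [2,6], [3,4], [3,5], [3,6], [4,5], [4,6], [5,6]
  2-simplices (10): [1,2,5], [1,2,6], [1,3,4], [1,3,6], [1,4,5], [2,3,4], [2,3,5], [2,4,6], [3,5,6], [4,5,6]

Hence C_0 ≅ Z^6, C_1 ≅ Z^15, C_2 ≅ Z^10.

∂_1: C_1 → C_0 maps an edge to its endpoints' difference, ∂[p,q] = q − p. For instance
  ∂[1,6] = [6] − [1].
As a 6×15 matrix over Z this has rank 5, with invariant factors (1,1,1,1,1).

Boundary ∂_2: C_2 → C_1 maps a triangle to the signed sum of its edges. For instance
  ∂[1,2,6] = [2,6] − [1,6] + [1,2],
  ∂[2,3,5] = [3,5] − [2,5] + [2,3].
As a 15×10 matrix over Z this has rank 10, with invariant factors (1,1,1,1,1,1,1,1,1,2).

Computing H_k = (kernel of ∂_k) / (image of ∂_{k+1}):

  H_0: rank C_0 − rank ∂_1 = 6 − 5 = 1, and the invariant factors of ∂_1 are all 1, so H_0 = Z.
  H_1: rank ker ∂_1 − rank ∂_2 = (15 − 5) − 10 = 0, and ∂_2 has invariant factor 2 > 1, so H_1 = Z/2.
  H_2: rank ker ∂_2 − rank ∂_3 = (10 − 10) − 0 = 0, and there is no ∂_3, so H_2 = 0.

As a check, the Euler characteristic is 6 − 15 + 10 = 1, which agrees with 1 − 0 + 0 = 1.
(K is a triangulation of the real projective plane RP^2.)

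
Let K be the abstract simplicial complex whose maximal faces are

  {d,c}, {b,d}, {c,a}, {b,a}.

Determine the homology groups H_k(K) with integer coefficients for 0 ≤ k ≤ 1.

Take the total order a < b < c < d on the vertex set. Then K (dimension 1) consists of the simplices:

  0-simplices (4): a, b, c, d
  1-simplices (4): ab, ac, bd, cd

Hence C_0 ≅ Z^4, C_1 ≅ Z^4.

∂_1: C_1 → C_0 sends each edge [p,q] (with p < q) to q − p. For instance
  ∂bd = d − b.
The 4×4 boundary matrix has rank 3 and Smith normal form diag(1,1,1).

Now H_k = ker ∂_k / im ∂_{k+1}, so:

  H_0: rank C_0 − rank ∂_1 = 4 − 3 = 1, and the invariant factors of ∂_1 are all 1, so H_0 = Z.
  H_1: rank ker ∂_1 − rank ∂_2 = (4 − 3) − 0 = 1, and there is no ∂_2, so H_1 = Z.

As a check, the Euler characteristic is 4 − 4 = 0, which agrees with 1 − 1 = 0.

H_0 = Z,  H_1 = Z.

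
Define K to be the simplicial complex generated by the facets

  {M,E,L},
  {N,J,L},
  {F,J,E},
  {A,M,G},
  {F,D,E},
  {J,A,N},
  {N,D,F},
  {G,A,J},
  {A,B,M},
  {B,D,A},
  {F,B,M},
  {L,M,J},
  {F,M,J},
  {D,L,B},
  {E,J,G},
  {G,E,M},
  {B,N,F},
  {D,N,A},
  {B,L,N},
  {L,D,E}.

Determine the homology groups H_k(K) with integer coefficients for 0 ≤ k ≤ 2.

We work with the vertex ordering A < B < D < E < F < G < J < L < M < N. The simplices of K, each written with vertices in increasing order, are:

  0-simplices (10): A, B, D, E, F, G, J, L, M, N
  1-simplices (30): AB, AD, AG, AJ, AM, AN, BD, BF, BL, BM, BN, DE, DF, DL, DN, EF, EG, EJ, EL, EM, FJ, FM, FN, GJ, GM, JL, JM, JN, LM, LN
  2-simplices (20): ABD, ABM, ADN, AGJ, AGM, AJN, BDL, BFM, BFN, BLN, DEF, DEL, DFN, EFJ, EGJ, EGM, ELM, FJM, JLM, JLN

giving chain groups C_0 ≅ Z^10, C_1 ≅ Z^30, C_2 ≅ Z^20.

The boundary map ∂_1: C_1 → C_0 maps an edge to its endpoints' difference, ∂[p,q] = q − p. For instance
  ∂AN = N − A.
The resulting 10×30 matrix has rank 9, and its Smith normal form has invariant factors (1,1,1,1,1,1,1,1,1).

The boundary map ∂_2: C_2 → C_1 maps a triangle to the signed sum of its edges. For instance
  ∂BFM = FM − BM + BF,
  ∂DEF = EF − DF + DE.
This gives a 30×20 integer matrix of rank 20; reducing to Smith normal form yields diagonal entries (1,1,1,1,1,1,1,1,1,1,1,1,1,1,1,1,1,1,1,2).

Computing H_k = (kernel of ∂_k) / (image of ∂_{k+1}):

  H_0: rank C_0 − rank ∂_1 = 10 − 9 = 1, and the invariant factors of ∂_1 are all 1, so H_0 ≅ Z.
  H_1: rank ker ∂_1 − rank ∂_2 = (30 − 9) − 20 = 1, and ∂_2 has invariant factor 2 > 1, so H_1 ≅ Z ⊕ Z/2.
  H_2: rank ker ∂_2 − rank ∂_3 = (20 − 20) − 0 = 0, and there is no ∂_3, so H_2 ≅ 0.

As a check, the Euler characteristic is 10 − 30 + 20 = 0, which agrees with 1 − 1 + 0 = 0.

H_0 = Z,  H_1 = Z ⊕ Z/2,  H_2 = 0.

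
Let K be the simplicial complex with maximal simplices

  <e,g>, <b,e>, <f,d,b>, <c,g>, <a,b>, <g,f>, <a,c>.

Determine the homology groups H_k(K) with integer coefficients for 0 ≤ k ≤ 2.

H_0 ≅ Z,  H_1 ≅ Z^2,  H_2 = 0.

We work with the vertex ordering a < b < c < d < e < f < g. The simplices of K, each written with vertices in increasing order, are:

  0-simplices (7): a, b, c, d, e, f, g
  1-simplices (9): ab, ac, bd, be, bf, cg, df, eg, fg
  2-simplices (1): bdf

giving chain groups C_0 ≅ Z^7, C_1 ≅ Z^9, C_2 ≅ Z^1.

∂_1: C_1 → C_0 is given by ∂[p,q] = [q] − [p].
As a 7×9 matrix over Z this has rank 6, with invariant factors (1,1,1,1,1,1).

The boundary map ∂_2: C_2 → C_1 sends each 2-simplex [p,q,r] to [q,r] − [p,r] + [p,q]. For instance
  ∂bdf = df − bf + bd.
The resulting 9×1 matrix has rank 1, and its Smith normal form has invariant factors (1).

Reading off H_k = ker ∂_k / im ∂_{k+1}:

  H_0: rank C_0 − rank ∂_1 = 7 − 6 = 1, and the invariant factors of ∂_1 are all 1, so H_0 = Z.
  H_1: rank ker ∂_1 − rank ∂_2 = (9 − 6) − 1 = 2, and the invariant factors of ∂_2 are all 1, so H_1 = Z^2.
  H_2: rank ker ∂_2 − rank ∂_3 = (1 − 1) − 0 = 0, and there is no ∂_3, so H_2 = 0.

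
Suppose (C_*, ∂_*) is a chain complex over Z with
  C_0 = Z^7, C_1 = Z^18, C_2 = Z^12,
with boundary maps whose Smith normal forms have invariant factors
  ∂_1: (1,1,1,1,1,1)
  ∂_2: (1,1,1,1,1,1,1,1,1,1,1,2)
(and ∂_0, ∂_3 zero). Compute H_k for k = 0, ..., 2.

H_0: b_0 = 7 − 0 − 6 = 1; torsion from ∂_1 factors > 1: none. So H_0 = Z.
H_1: b_1 = 18 − 6 − 12 = 0; torsion from ∂_2 factors > 1: [2]. So H_1 = Z_2.
H_2: b_2 = 12 − 12 − 0 = 0; torsion from ∂_3 factors > 1: none. So H_2 = 0.

H_0 = Z,  H_1 = Z_2,  H_2 = 0.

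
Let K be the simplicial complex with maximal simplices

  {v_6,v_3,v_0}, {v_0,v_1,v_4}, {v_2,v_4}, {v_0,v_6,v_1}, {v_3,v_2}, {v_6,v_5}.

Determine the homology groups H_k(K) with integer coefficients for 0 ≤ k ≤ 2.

H_0 ≅ Z,  H_1 ≅ Z,  H_2 = 0.

Fix the vertex order v_0 < v_1 < v_2 < v_3 < v_4 < v_5 < v_6 and write every simplex with vertices in increasing order. Then dim K = 2 and the simplices of K are:

  0-simplices (7): [v_0], [v_1], [v_2], [v_3], [v_4], [v_5], [v_6]
  1-simplices (10): [v_0,v_1], [v_0,v_3], [v_0,v_4], [v_0,v_6], [v_1,v_4], [v_1,v_6], [v_2,v_3], [v_2,v_4], [v_3,v_6], [v_5,v_6]
  2-simplices (3): [v_0,v_1,v_4], [v_0,v_1,v_6], [v_0,v_3,v_6]

Hence C_0 ≅ Z^7, C_1 ≅ Z^10, C_2 ≅ Z^3.

∂_1: C_1 → C_0 maps an edge to its endpoints' difference, ∂[p,q] = q − p.
The 7×10 boundary matrix has rank 6 and Smith normal form diag(1,1,1,1,1,1).

The boundary map ∂_2: C_2 → C_1 maps a triangle to the signed sum of its edges. For instance
  ∂[v_0,v_1,v_4] = [v_1,v_4] − [v_0,v_4] + [v_0,v_1],
  ∂[v_0,v_3,v_6] = [v_3,v_6] − [v_0,v_6] + [v_0,v_3].
The resulting 10×3 matrix has rank 3, and its Smith normal form has invariant factors (1,1,1).

From H_k ≅ ker(∂_k) / im(∂_{k+1}) we obtain:

  H_0: rank C_0 − rank ∂_1 = 7 − 6 = 1, and the invariant factors of ∂_1 are all 1, so H_0 = Z.
  H_1: rank ker ∂_1 − rank ∂_2 = (10 − 6) − 3 = 1, and the invariant factors of ∂_2 are all 1, so H_1 = Z.
  H_2: rank ker ∂_2 − rank ∂_3 = (3 − 3) − 0 = 0, and there is no ∂_3, so H_2 = 0.

As a check, the Euler characteristic is 7 − 10 + 3 = 0, which agrees with 1 − 1 + 0 = 0.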